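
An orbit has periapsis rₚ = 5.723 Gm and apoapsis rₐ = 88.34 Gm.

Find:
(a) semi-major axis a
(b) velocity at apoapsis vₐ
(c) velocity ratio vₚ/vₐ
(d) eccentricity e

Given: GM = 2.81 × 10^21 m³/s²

Convert to SI: rₚ = 5.723 Gm = 5.723e+09 m; rₐ = 88.34 Gm = 8.834e+10 m.
(a) a = (rₚ + rₐ)/2 = (5.723e+09 + 8.834e+10)/2 ≈ 4.703e+10 m
(b) With a = (rₚ + rₐ)/2 = 4.70315e+10 m, vₐ = √(GM (2/rₐ − 1/a)) = √(2.81e+21 · (2/8.834e+10 − 1/4.70315e+10)) m/s ≈ 6.221e+04 m/s
(c) Conservation of angular momentum (rₚvₚ = rₐvₐ) gives vₚ/vₐ = rₐ/rₚ = 8.834e+10/5.723e+09 ≈ 15.44
(d) e = (rₐ − rₚ)/(rₐ + rₚ) = (8.834e+10 − 5.723e+09)/(8.834e+10 + 5.723e+09) ≈ 0.8783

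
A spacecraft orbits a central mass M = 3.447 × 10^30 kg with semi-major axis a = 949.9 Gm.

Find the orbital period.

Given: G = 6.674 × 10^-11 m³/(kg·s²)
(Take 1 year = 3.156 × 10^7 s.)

Convert to SI: a = 949.9 Gm = 9.499e+11 m.
GM = G · M = 6.674e-11 · 3.447e+30 = 2.30053e+20 m³/s².
Kepler's third law: T = 2π √(a³ / GM).
Substituting a = 9.499e+11 m and GM = 2.30053e+20 m³/s²:
T = 2π √((9.499e+11)³ / 2.30053e+20) s
T ≈ 3.835e+08 s = 12.15 years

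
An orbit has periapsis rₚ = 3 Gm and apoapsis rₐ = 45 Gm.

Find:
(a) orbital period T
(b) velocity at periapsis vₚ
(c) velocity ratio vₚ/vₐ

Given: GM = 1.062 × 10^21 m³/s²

Convert to SI: rₚ = 3 Gm = 3e+09 m; rₐ = 45 Gm = 4.5e+10 m.
(a) With a = (rₚ + rₐ)/2 = 2.4e+10 m, T = 2π √(a³/GM) = 2π √((2.4e+10)³/1.062e+21) s ≈ 7.169e+05 s
(b) With a = (rₚ + rₐ)/2 = 2.4e+10 m, vₚ = √(GM (2/rₚ − 1/a)) = √(1.062e+21 · (2/3e+09 − 1/2.4e+10)) m/s ≈ 8.147e+05 m/s
(c) Conservation of angular momentum (rₚvₚ = rₐvₐ) gives vₚ/vₐ = rₐ/rₚ = 4.5e+10/3e+09 ≈ 15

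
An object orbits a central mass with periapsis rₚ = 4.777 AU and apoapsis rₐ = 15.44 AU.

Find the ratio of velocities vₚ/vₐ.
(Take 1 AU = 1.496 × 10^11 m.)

Convert to SI: rₚ = 4.777 AU = 7.14639e+11 m; rₐ = 15.44 AU = 2.30982e+12 m.
Conservation of angular momentum gives rₚvₚ = rₐvₐ, so vₚ/vₐ = rₐ/rₚ.
vₚ/vₐ = 2.30982e+12 / 7.14639e+11 ≈ 3.232.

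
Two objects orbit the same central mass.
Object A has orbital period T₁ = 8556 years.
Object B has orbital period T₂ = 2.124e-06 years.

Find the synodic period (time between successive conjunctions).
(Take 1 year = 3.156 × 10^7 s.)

Convert to SI: T₁ = 8556 years = 2.70027e+11 s; T₂ = 2.124e-06 years = 67.0334 s.
T_syn = |T₁ · T₂ / (T₁ − T₂)|.
T_syn = |2.70027e+11 · 67.0334 / (2.70027e+11 − 67.0334)| s ≈ 67.03 s = 2.124e-06 years.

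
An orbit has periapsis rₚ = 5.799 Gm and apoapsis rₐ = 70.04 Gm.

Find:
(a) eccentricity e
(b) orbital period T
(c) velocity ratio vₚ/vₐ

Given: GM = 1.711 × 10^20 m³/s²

Convert to SI: rₚ = 5.799 Gm = 5.799e+09 m; rₐ = 70.04 Gm = 7.004e+10 m.
(a) e = (rₐ − rₚ)/(rₐ + rₚ) = (7.004e+10 − 5.799e+09)/(7.004e+10 + 5.799e+09) ≈ 0.8471
(b) With a = (rₚ + rₐ)/2 = 3.79195e+10 m, T = 2π √(a³/GM) = 2π √((3.79195e+10)³/1.711e+20) s ≈ 3.547e+06 s
(c) Conservation of angular momentum (rₚvₚ = rₐvₐ) gives vₚ/vₐ = rₐ/rₚ = 7.004e+10/5.799e+09 ≈ 12.08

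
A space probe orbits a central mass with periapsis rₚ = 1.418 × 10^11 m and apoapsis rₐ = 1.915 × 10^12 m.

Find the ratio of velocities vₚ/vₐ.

Conservation of angular momentum gives rₚvₚ = rₐvₐ, so vₚ/vₐ = rₐ/rₚ.
vₚ/vₐ = 1.915e+12 / 1.418e+11 ≈ 13.5.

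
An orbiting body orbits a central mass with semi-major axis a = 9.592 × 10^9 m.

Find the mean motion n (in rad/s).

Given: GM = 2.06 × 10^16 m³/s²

n = √(GM / a³).
n = √(2.06e+16 / (9.592e+09)³) rad/s ≈ 1.528e-07 rad/s.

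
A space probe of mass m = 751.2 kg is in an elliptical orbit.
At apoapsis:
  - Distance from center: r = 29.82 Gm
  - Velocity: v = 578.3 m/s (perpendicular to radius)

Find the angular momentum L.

Convert to SI: r = 29.82 Gm = 2.982e+10 m.
Since v is perpendicular to r, L = m · v · r.
L = 751.2 · 578.3 · 2.982e+10 kg·m²/s ≈ 1.295e+16 kg·m²/s.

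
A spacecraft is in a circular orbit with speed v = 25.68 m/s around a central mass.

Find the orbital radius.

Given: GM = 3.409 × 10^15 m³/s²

For a circular orbit, v² = GM / r, so r = GM / v².
r = 3.409e+15 / (25.68)² m ≈ 5.169e+12 m = 5.169 Tm.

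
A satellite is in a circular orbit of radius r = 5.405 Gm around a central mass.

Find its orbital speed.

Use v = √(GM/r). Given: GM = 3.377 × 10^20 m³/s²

Convert to SI: r = 5.405 Gm = 5.405e+09 m.
For a circular orbit, gravity supplies the centripetal force, so v = √(GM / r).
v = √(3.377e+20 / 5.405e+09) m/s ≈ 2.5e+05 m/s = 250 km/s.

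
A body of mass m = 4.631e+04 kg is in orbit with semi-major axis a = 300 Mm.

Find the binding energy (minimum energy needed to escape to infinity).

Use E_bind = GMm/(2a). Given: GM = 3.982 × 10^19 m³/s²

Convert to SI: a = 300 Mm = 3e+08 m.
Total orbital energy is E = −GMm/(2a); binding energy is E_bind = −E = GMm/(2a).
E_bind = 3.982e+19 · 4.631e+04 / (2 · 3e+08) J ≈ 3.073e+15 J = 3.073 PJ.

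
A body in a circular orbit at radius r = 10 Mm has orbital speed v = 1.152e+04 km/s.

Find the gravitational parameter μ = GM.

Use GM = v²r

Convert to SI: r = 10 Mm = 1e+07 m; v = 1.152e+04 km/s = 1.152e+07 m/s.
For a circular orbit v² = GM/r, so GM = v² · r.
GM = (1.152e+07)² · 1e+07 m³/s² ≈ 1.327e+21 m³/s² = 1.327 × 10^21 m³/s².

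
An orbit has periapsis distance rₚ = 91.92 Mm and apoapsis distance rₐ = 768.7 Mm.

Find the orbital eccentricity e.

Convert to SI: rₚ = 91.92 Mm = 9.192e+07 m; rₐ = 768.7 Mm = 7.687e+08 m.
e = (rₐ − rₚ) / (rₐ + rₚ).
e = (7.687e+08 − 9.192e+07) / (7.687e+08 + 9.192e+07) = 6.7678e+08 / 8.6062e+08 ≈ 0.7864.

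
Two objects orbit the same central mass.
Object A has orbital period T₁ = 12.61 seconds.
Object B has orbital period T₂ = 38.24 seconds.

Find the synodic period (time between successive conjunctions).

T_syn = |T₁ · T₂ / (T₁ − T₂)|.
T_syn = |12.61 · 38.24 / (12.61 − 38.24)| s ≈ 18.81 s = 18.81 seconds.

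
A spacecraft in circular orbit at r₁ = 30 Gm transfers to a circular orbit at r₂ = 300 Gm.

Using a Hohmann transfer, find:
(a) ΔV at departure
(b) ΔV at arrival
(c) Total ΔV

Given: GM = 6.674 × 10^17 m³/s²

Convert to SI: r₁ = 30 Gm = 3e+10 m; r₂ = 300 Gm = 3e+11 m.
Transfer semi-major axis: a_t = (r₁ + r₂)/2 = (3e+10 + 3e+11)/2 = 1.65e+11 m.
Circular speeds: v₁ = √(GM/r₁) = 4716.64 m/s, v₂ = √(GM/r₂) = 1491.53 m/s.
Transfer speeds (vis-viva v² = GM(2/r − 1/a_t)): v₁ᵗ = 6359.91 m/s, v₂ᵗ = 635.991 m/s.
(a) ΔV₁ = |v₁ᵗ − v₁| ≈ 1643 m/s = 1.643 km/s.
(b) ΔV₂ = |v₂ − v₂ᵗ| ≈ 855.5 m/s = 855.5 m/s.
(c) ΔV_total = ΔV₁ + ΔV₂ ≈ 2499 m/s = 2.499 km/s.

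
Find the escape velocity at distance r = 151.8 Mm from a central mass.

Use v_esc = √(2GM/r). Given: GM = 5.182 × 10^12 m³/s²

Convert to SI: r = 151.8 Mm = 1.518e+08 m.
Escape velocity comes from setting total energy to zero: ½v² − GM/r = 0 ⇒ v_esc = √(2GM / r).
v_esc = √(2 · 5.182e+12 / 1.518e+08) m/s ≈ 261.3 m/s = 261.3 m/s.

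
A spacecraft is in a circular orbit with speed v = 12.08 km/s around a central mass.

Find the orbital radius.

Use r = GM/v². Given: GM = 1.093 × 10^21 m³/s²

Convert to SI: v = 12.08 km/s = 12080 m/s.
For a circular orbit, v² = GM / r, so r = GM / v².
r = 1.093e+21 / (12080)² m ≈ 7.49e+12 m = 7.49 Tm.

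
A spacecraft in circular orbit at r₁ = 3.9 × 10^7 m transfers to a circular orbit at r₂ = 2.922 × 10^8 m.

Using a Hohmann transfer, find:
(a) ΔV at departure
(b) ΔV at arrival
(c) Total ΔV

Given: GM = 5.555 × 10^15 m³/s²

Transfer semi-major axis: a_t = (r₁ + r₂)/2 = (3.9e+07 + 2.922e+08)/2 = 1.656e+08 m.
Circular speeds: v₁ = √(GM/r₁) = 11934.7 m/s, v₂ = √(GM/r₂) = 4360.15 m/s.
Transfer speeds (vis-viva v² = GM(2/r − 1/a_t)): v₁ᵗ = 15853.3 m/s, v₂ᵗ = 2115.94 m/s.
(a) ΔV₁ = |v₁ᵗ − v₁| ≈ 3919 m/s = 3.919 km/s.
(b) ΔV₂ = |v₂ − v₂ᵗ| ≈ 2244 m/s = 2.244 km/s.
(c) ΔV_total = ΔV₁ + ΔV₂ ≈ 6163 m/s = 6.163 km/s.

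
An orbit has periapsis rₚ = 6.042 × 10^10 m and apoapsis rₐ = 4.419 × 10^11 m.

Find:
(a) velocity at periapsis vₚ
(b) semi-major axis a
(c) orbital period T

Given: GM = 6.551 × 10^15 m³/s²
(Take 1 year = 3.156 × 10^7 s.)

(a) With a = (rₚ + rₐ)/2 = 2.5116e+11 m, vₚ = √(GM (2/rₚ − 1/a)) = √(6.551e+15 · (2/6.042e+10 − 1/2.5116e+11)) m/s ≈ 436.8 m/s
(b) a = (rₚ + rₐ)/2 = (6.042e+10 + 4.419e+11)/2 ≈ 2.512e+11 m
(c) With a = (rₚ + rₐ)/2 = 2.5116e+11 m, T = 2π √(a³/GM) = 2π √((2.5116e+11)³/6.551e+15) s ≈ 9.771e+09 s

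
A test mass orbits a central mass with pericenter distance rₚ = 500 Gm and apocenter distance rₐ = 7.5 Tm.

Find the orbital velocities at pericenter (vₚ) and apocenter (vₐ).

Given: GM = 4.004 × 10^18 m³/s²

Convert to SI: rₚ = 500 Gm = 5e+11 m; rₐ = 7.5 Tm = 7.5e+12 m.
Use the vis-viva equation v² = GM(2/r − 1/a) with a = (rₚ + rₐ)/2 = (5e+11 + 7.5e+12)/2 = 4e+12 m.
vₚ = √(GM · (2/rₚ − 1/a)) = √(4.004e+18 · (2/5e+11 − 1/4e+12)) m/s ≈ 3875 m/s = 3.875 km/s.
vₐ = √(GM · (2/rₐ − 1/a)) = √(4.004e+18 · (2/7.5e+12 − 1/4e+12)) m/s ≈ 258.3 m/s = 258.3 m/s.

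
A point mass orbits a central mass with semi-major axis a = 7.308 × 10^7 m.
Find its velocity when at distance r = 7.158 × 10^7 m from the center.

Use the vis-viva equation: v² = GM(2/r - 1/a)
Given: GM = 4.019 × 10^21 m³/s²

Vis-viva: v = √(GM · (2/r − 1/a)).
2/r − 1/a = 2/7.158e+07 − 1/7.308e+07 = 1.42571e-08 m⁻¹.
v = √(4.019e+21 · 1.42571e-08) m/s ≈ 7.57e+06 m/s = 7570 km/s.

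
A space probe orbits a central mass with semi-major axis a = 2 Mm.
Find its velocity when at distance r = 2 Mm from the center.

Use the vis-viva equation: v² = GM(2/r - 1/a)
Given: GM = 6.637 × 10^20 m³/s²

Convert to SI: a = 2 Mm = 2e+06 m; r = 2 Mm = 2e+06 m.
Vis-viva: v = √(GM · (2/r − 1/a)).
2/r − 1/a = 2/2e+06 − 1/2e+06 = 5e-07 m⁻¹.
v = √(6.637e+20 · 5e-07) m/s ≈ 1.822e+07 m/s = 1.822e+04 km/s.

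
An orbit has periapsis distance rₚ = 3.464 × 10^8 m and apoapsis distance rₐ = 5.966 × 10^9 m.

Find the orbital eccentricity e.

e = (rₐ − rₚ) / (rₐ + rₚ).
e = (5.966e+09 − 3.464e+08) / (5.966e+09 + 3.464e+08) = 5.6196e+09 / 6.3124e+09 ≈ 0.8902.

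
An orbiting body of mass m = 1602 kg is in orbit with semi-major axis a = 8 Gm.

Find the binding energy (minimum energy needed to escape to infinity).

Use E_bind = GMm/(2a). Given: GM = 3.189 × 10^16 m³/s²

Convert to SI: a = 8 Gm = 8e+09 m.
Total orbital energy is E = −GMm/(2a); binding energy is E_bind = −E = GMm/(2a).
E_bind = 3.189e+16 · 1602 / (2 · 8e+09) J ≈ 3.193e+09 J = 3.193 GJ.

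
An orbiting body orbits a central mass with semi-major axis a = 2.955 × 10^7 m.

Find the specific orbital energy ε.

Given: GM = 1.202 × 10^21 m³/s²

ε = −GM / (2a).
ε = −1.202e+21 / (2 · 2.955e+07) J/kg ≈ -2.034e+13 J/kg = -2.034e+04 GJ/kg.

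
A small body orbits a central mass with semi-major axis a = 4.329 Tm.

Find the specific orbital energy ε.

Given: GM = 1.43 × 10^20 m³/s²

Convert to SI: a = 4.329 Tm = 4.329e+12 m.
ε = −GM / (2a).
ε = −1.43e+20 / (2 · 4.329e+12) J/kg ≈ -1.652e+07 J/kg = -16.52 MJ/kg.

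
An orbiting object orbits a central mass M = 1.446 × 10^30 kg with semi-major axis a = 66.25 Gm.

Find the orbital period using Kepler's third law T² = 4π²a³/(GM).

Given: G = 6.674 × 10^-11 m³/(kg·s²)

Convert to SI: a = 66.25 Gm = 6.625e+10 m.
GM = G · M = 6.674e-11 · 1.446e+30 = 9.6506e+19 m³/s².
Kepler's third law: T = 2π √(a³ / GM).
Substituting a = 6.625e+10 m and GM = 9.6506e+19 m³/s²:
T = 2π √((6.625e+10)³ / 9.6506e+19) s
T ≈ 1.091e+07 s = 126.2 days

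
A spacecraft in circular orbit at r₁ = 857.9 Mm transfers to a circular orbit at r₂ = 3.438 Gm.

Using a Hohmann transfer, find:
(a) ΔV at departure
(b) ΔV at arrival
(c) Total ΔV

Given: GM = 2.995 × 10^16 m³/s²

Convert to SI: r₁ = 857.9 Mm = 8.579e+08 m; r₂ = 3.438 Gm = 3.438e+09 m.
Transfer semi-major axis: a_t = (r₁ + r₂)/2 = (8.579e+08 + 3.438e+09)/2 = 2.14795e+09 m.
Circular speeds: v₁ = √(GM/r₁) = 5908.54 m/s, v₂ = √(GM/r₂) = 2951.52 m/s.
Transfer speeds (vis-viva v² = GM(2/r − 1/a_t)): v₁ᵗ = 7475.17 m/s, v₂ᵗ = 1865.31 m/s.
(a) ΔV₁ = |v₁ᵗ − v₁| ≈ 1567 m/s = 1.567 km/s.
(b) ΔV₂ = |v₂ − v₂ᵗ| ≈ 1086 m/s = 1.086 km/s.
(c) ΔV_total = ΔV₁ + ΔV₂ ≈ 2653 m/s = 2.653 km/s.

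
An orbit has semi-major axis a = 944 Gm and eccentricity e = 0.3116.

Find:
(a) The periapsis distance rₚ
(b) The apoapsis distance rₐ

Convert to SI: a = 944 Gm = 9.44e+11 m.
(a) rₚ = a(1 − e) = 9.44e+11 · (1 − 0.3116) = 9.44e+11 · 0.6884 ≈ 6.498e+11 m = 649.8 Gm.
(b) rₐ = a(1 + e) = 9.44e+11 · (1 + 0.3116) = 9.44e+11 · 1.3116 ≈ 1.238e+12 m = 1.238 Tm.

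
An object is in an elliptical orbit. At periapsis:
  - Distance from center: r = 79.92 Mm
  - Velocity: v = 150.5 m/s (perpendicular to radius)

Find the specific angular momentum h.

Convert to SI: r = 79.92 Mm = 7.992e+07 m.
With v perpendicular to r, h = r · v.
h = 7.992e+07 · 150.5 m²/s ≈ 1.203e+10 m²/s.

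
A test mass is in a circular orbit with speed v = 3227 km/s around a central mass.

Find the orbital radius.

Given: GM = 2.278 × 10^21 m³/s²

Convert to SI: v = 3227 km/s = 3.227e+06 m/s.
For a circular orbit, v² = GM / r, so r = GM / v².
r = 2.278e+21 / (3.227e+06)² m ≈ 2.188e+08 m = 2.188 × 10^8 m.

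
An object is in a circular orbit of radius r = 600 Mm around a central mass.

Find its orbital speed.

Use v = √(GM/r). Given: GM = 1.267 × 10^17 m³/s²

Convert to SI: r = 600 Mm = 6e+08 m.
For a circular orbit, gravity supplies the centripetal force, so v = √(GM / r).
v = √(1.267e+17 / 6e+08) m/s ≈ 1.453e+04 m/s = 14.53 km/s.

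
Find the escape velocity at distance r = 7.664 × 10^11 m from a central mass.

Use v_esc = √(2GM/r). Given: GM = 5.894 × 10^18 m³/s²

Escape velocity comes from setting total energy to zero: ½v² − GM/r = 0 ⇒ v_esc = √(2GM / r).
v_esc = √(2 · 5.894e+18 / 7.664e+11) m/s ≈ 3922 m/s = 3.922 km/s.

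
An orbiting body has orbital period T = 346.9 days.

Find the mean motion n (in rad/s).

Convert to SI: T = 346.9 days = 2.99722e+07 s.
n = 2π / T.
n = 2π / 2.99722e+07 s ≈ 2.096e-07 rad/s.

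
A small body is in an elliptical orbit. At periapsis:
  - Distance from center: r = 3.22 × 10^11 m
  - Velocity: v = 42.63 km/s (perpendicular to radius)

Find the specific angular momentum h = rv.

Convert to SI: v = 42.63 km/s = 42630 m/s.
With v perpendicular to r, h = r · v.
h = 3.22e+11 · 42630 m²/s ≈ 1.373e+16 m²/s.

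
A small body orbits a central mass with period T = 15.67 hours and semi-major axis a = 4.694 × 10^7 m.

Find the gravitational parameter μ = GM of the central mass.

Convert to SI: T = 15.67 hours = 56412 s.
GM = 4π² · a³ / T².
GM = 4π² · (4.694e+07)³ / (56412)² m³/s² ≈ 1.283e+15 m³/s² = 1.283 × 10^15 m³/s².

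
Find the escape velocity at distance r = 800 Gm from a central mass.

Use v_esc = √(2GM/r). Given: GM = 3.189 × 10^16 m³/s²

Convert to SI: r = 800 Gm = 8e+11 m.
Escape velocity comes from setting total energy to zero: ½v² − GM/r = 0 ⇒ v_esc = √(2GM / r).
v_esc = √(2 · 3.189e+16 / 8e+11) m/s ≈ 282.4 m/s = 282.4 m/s.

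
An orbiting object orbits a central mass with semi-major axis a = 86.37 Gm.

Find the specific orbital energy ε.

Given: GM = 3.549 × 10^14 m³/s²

Convert to SI: a = 86.37 Gm = 8.637e+10 m.
ε = −GM / (2a).
ε = −3.549e+14 / (2 · 8.637e+10) J/kg ≈ -2055 J/kg = -2.055 kJ/kg.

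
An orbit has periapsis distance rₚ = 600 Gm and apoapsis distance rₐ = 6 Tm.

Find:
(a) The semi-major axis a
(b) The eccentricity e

Convert to SI: rₚ = 600 Gm = 6e+11 m; rₐ = 6 Tm = 6e+12 m.
(a) a = (rₚ + rₐ) / 2 = (6e+11 + 6e+12) / 2 ≈ 3.3e+12 m = 3.3 Tm.
(b) e = (rₐ − rₚ) / (rₐ + rₚ) = (6e+12 − 6e+11) / (6e+12 + 6e+11) ≈ 0.8182.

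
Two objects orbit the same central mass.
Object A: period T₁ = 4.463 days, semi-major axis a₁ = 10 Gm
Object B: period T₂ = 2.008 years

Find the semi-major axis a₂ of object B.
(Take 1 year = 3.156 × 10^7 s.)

Convert to SI: T₁ = 4.463 days = 385603 s; a₁ = 10 Gm = 1e+10 m; T₂ = 2.008 years = 6.33725e+07 s.
Kepler's third law: (T₁/T₂)² = (a₁/a₂)³ ⇒ a₂ = a₁ · (T₂/T₁)^(2/3).
T₂/T₁ = 6.33725e+07 / 385603 = 164.346.
a₂ = 1e+10 · (164.346)^(2/3) m ≈ 3e+11 m = 300 Gm.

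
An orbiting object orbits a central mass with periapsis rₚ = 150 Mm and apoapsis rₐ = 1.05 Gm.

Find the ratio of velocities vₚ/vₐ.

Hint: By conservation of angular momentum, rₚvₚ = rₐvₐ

Convert to SI: rₚ = 150 Mm = 1.5e+08 m; rₐ = 1.05 Gm = 1.05e+09 m.
Conservation of angular momentum gives rₚvₚ = rₐvₐ, so vₚ/vₐ = rₐ/rₚ.
vₚ/vₐ = 1.05e+09 / 1.5e+08 ≈ 7.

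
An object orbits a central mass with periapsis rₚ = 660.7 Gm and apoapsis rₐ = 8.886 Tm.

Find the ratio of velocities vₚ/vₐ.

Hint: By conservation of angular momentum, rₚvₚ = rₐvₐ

Convert to SI: rₚ = 660.7 Gm = 6.607e+11 m; rₐ = 8.886 Tm = 8.886e+12 m.
Conservation of angular momentum gives rₚvₚ = rₐvₐ, so vₚ/vₐ = rₐ/rₚ.
vₚ/vₐ = 8.886e+12 / 6.607e+11 ≈ 13.45.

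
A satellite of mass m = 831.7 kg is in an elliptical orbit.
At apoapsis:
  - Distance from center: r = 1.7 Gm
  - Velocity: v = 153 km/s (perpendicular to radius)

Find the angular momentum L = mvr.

Convert to SI: r = 1.7 Gm = 1.7e+09 m; v = 153 km/s = 153000 m/s.
Since v is perpendicular to r, L = m · v · r.
L = 831.7 · 153000 · 1.7e+09 kg·m²/s ≈ 2.163e+17 kg·m²/s.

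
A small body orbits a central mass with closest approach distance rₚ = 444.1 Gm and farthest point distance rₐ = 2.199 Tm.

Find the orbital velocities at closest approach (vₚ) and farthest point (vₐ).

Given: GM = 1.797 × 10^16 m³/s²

Convert to SI: rₚ = 444.1 Gm = 4.441e+11 m; rₐ = 2.199 Tm = 2.199e+12 m.
Use the vis-viva equation v² = GM(2/r − 1/a) with a = (rₚ + rₐ)/2 = (4.441e+11 + 2.199e+12)/2 = 1.32155e+12 m.
vₚ = √(GM · (2/rₚ − 1/a)) = √(1.797e+16 · (2/4.441e+11 − 1/1.32155e+12)) m/s ≈ 259.5 m/s = 259.5 m/s.
vₐ = √(GM · (2/rₐ − 1/a)) = √(1.797e+16 · (2/2.199e+12 − 1/1.32155e+12)) m/s ≈ 52.4 m/s = 52.4 m/s.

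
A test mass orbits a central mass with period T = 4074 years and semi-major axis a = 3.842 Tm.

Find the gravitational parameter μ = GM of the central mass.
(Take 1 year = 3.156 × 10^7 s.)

Convert to SI: T = 4074 years = 1.28575e+11 s; a = 3.842 Tm = 3.842e+12 m.
GM = 4π² · a³ / T².
GM = 4π² · (3.842e+12)³ / (1.28575e+11)² m³/s² ≈ 1.354e+17 m³/s² = 1.354 × 10^17 m³/s².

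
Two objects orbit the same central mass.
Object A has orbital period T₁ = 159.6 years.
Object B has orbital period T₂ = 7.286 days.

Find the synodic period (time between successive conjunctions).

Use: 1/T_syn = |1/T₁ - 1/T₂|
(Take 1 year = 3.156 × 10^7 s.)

Convert to SI: T₁ = 159.6 years = 5.03698e+09 s; T₂ = 7.286 days = 629510 s.
T_syn = |T₁ · T₂ / (T₁ − T₂)|.
T_syn = |5.03698e+09 · 629510 / (5.03698e+09 − 629510)| s ≈ 6.296e+05 s = 7.287 days.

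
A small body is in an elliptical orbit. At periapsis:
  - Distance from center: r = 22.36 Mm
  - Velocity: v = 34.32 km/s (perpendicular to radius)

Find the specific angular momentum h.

Convert to SI: r = 22.36 Mm = 2.236e+07 m; v = 34.32 km/s = 34320 m/s.
With v perpendicular to r, h = r · v.
h = 2.236e+07 · 34320 m²/s ≈ 7.674e+11 m²/s.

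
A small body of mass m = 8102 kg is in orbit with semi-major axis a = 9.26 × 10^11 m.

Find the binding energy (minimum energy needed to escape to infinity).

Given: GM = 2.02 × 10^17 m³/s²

Total orbital energy is E = −GMm/(2a); binding energy is E_bind = −E = GMm/(2a).
E_bind = 2.02e+17 · 8102 / (2 · 9.26e+11) J ≈ 8.837e+08 J = 883.7 MJ.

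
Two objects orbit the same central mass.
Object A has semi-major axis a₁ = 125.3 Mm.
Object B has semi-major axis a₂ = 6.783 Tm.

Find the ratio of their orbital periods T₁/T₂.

Convert to SI: a₁ = 125.3 Mm = 1.253e+08 m; a₂ = 6.783 Tm = 6.783e+12 m.
From Kepler's third law, (T₁/T₂)² = (a₁/a₂)³, so T₁/T₂ = (a₁/a₂)^(3/2).
a₁/a₂ = 1.253e+08 / 6.783e+12 = 1.84727e-05.
T₁/T₂ = (1.84727e-05)^(3/2) ≈ 7.94e-08.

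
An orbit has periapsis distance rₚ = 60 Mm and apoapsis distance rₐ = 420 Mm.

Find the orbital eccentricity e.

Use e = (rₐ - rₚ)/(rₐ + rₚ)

Convert to SI: rₚ = 60 Mm = 6e+07 m; rₐ = 420 Mm = 4.2e+08 m.
e = (rₐ − rₚ) / (rₐ + rₚ).
e = (4.2e+08 − 6e+07) / (4.2e+08 + 6e+07) = 3.6e+08 / 4.8e+08 ≈ 0.75.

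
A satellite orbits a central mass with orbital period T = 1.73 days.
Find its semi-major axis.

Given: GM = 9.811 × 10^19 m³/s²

Convert to SI: T = 1.73 days = 149472 s.
Invert Kepler's third law: a = (GM · T² / (4π²))^(1/3).
Substituting T = 149472 s and GM = 9.811e+19 m³/s²:
a = (9.811e+19 · (149472)² / (4π²))^(1/3) m
a ≈ 3.815e+09 m = 3.815 Gm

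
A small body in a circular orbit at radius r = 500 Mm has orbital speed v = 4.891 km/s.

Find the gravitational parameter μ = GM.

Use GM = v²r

Convert to SI: r = 500 Mm = 5e+08 m; v = 4.891 km/s = 4891 m/s.
For a circular orbit v² = GM/r, so GM = v² · r.
GM = (4891)² · 5e+08 m³/s² ≈ 1.196e+16 m³/s² = 1.196 × 10^16 m³/s².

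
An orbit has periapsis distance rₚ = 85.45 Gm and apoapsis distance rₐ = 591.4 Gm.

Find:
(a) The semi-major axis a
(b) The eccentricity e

Convert to SI: rₚ = 85.45 Gm = 8.545e+10 m; rₐ = 591.4 Gm = 5.914e+11 m.
(a) a = (rₚ + rₐ) / 2 = (8.545e+10 + 5.914e+11) / 2 ≈ 3.384e+11 m = 338.4 Gm.
(b) e = (rₐ − rₚ) / (rₐ + rₚ) = (5.914e+11 − 8.545e+10) / (5.914e+11 + 8.545e+10) ≈ 0.7475.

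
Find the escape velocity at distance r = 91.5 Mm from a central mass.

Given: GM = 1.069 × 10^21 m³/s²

Convert to SI: r = 91.5 Mm = 9.15e+07 m.
Escape velocity comes from setting total energy to zero: ½v² − GM/r = 0 ⇒ v_esc = √(2GM / r).
v_esc = √(2 · 1.069e+21 / 9.15e+07) m/s ≈ 4.834e+06 m/s = 4834 km/s.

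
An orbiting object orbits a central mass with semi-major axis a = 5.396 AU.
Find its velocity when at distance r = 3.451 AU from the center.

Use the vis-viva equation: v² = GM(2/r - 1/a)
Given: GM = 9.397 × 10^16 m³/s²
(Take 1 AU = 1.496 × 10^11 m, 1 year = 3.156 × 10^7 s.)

Convert to SI: a = 5.396 AU = 8.07242e+11 m; r = 3.451 AU = 5.1627e+11 m.
Vis-viva: v = √(GM · (2/r − 1/a)).
2/r − 1/a = 2/5.1627e+11 − 1/8.07242e+11 = 2.63516e-12 m⁻¹.
v = √(9.397e+16 · 2.63516e-12) m/s ≈ 497.6 m/s = 0.105 AU/year.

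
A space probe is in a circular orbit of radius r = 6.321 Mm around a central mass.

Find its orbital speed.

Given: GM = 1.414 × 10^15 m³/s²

Convert to SI: r = 6.321 Mm = 6.321e+06 m.
For a circular orbit, gravity supplies the centripetal force, so v = √(GM / r).
v = √(1.414e+15 / 6.321e+06) m/s ≈ 1.496e+04 m/s = 14.96 km/s.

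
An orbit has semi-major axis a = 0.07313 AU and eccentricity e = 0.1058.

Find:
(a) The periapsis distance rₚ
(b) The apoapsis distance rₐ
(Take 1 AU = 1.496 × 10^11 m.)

Convert to SI: a = 0.07313 AU = 1.09402e+10 m.
(a) rₚ = a(1 − e) = 1.09402e+10 · (1 − 0.1058) = 1.09402e+10 · 0.8942 ≈ 9.783e+09 m = 0.06539 AU.
(b) rₐ = a(1 + e) = 1.09402e+10 · (1 + 0.1058) = 1.09402e+10 · 1.1058 ≈ 1.21e+10 m = 0.08087 AU.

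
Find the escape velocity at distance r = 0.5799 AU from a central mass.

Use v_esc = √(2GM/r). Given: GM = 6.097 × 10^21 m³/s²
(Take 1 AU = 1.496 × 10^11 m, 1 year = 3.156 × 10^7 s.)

Convert to SI: r = 0.5799 AU = 8.6753e+10 m.
Escape velocity comes from setting total energy to zero: ½v² − GM/r = 0 ⇒ v_esc = √(2GM / r).
v_esc = √(2 · 6.097e+21 / 8.6753e+10) m/s ≈ 3.749e+05 m/s = 79.09 AU/year.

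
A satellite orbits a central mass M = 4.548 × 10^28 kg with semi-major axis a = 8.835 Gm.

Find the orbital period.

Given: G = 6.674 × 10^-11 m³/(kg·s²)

Convert to SI: a = 8.835 Gm = 8.835e+09 m.
GM = G · M = 6.674e-11 · 4.548e+28 = 3.03534e+18 m³/s².
Kepler's third law: T = 2π √(a³ / GM).
Substituting a = 8.835e+09 m and GM = 3.03534e+18 m³/s²:
T = 2π √((8.835e+09)³ / 3.03534e+18) s
T ≈ 2.995e+06 s = 34.66 days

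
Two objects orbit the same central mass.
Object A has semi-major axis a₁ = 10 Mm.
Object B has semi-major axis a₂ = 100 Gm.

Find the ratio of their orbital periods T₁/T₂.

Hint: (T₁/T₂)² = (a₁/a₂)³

Convert to SI: a₁ = 10 Mm = 1e+07 m; a₂ = 100 Gm = 1e+11 m.
From Kepler's third law, (T₁/T₂)² = (a₁/a₂)³, so T₁/T₂ = (a₁/a₂)^(3/2).
a₁/a₂ = 1e+07 / 1e+11 = 0.0001.
T₁/T₂ = (0.0001)^(3/2) ≈ 1e-06.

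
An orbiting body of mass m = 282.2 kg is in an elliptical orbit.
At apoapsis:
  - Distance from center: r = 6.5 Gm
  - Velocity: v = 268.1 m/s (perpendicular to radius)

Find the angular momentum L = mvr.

Convert to SI: r = 6.5 Gm = 6.5e+09 m.
Since v is perpendicular to r, L = m · v · r.
L = 282.2 · 268.1 · 6.5e+09 kg·m²/s ≈ 4.918e+14 kg·m²/s.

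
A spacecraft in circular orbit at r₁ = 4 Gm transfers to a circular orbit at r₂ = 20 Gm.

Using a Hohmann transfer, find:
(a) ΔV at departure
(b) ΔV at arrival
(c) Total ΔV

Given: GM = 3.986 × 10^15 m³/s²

Convert to SI: r₁ = 4 Gm = 4e+09 m; r₂ = 20 Gm = 2e+10 m.
Transfer semi-major axis: a_t = (r₁ + r₂)/2 = (4e+09 + 2e+10)/2 = 1.2e+10 m.
Circular speeds: v₁ = √(GM/r₁) = 998.248 m/s, v₂ = √(GM/r₂) = 446.43 m/s.
Transfer speeds (vis-viva v² = GM(2/r − 1/a_t)): v₁ᵗ = 1288.73 m/s, v₂ᵗ = 257.747 m/s.
(a) ΔV₁ = |v₁ᵗ − v₁| ≈ 290.5 m/s = 290.5 m/s.
(b) ΔV₂ = |v₂ − v₂ᵗ| ≈ 188.7 m/s = 188.7 m/s.
(c) ΔV_total = ΔV₁ + ΔV₂ ≈ 479.2 m/s = 479.2 m/s.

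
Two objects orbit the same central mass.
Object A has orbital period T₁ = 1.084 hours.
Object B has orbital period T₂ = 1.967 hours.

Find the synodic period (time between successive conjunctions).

Convert to SI: T₁ = 1.084 hours = 3902.4 s; T₂ = 1.967 hours = 7081.2 s.
T_syn = |T₁ · T₂ / (T₁ − T₂)|.
T_syn = |3902.4 · 7081.2 / (3902.4 − 7081.2)| s ≈ 8693 s = 2.415 hours.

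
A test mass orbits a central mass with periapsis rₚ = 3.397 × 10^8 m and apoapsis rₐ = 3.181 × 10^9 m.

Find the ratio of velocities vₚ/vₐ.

Conservation of angular momentum gives rₚvₚ = rₐvₐ, so vₚ/vₐ = rₐ/rₚ.
vₚ/vₐ = 3.181e+09 / 3.397e+08 ≈ 9.364.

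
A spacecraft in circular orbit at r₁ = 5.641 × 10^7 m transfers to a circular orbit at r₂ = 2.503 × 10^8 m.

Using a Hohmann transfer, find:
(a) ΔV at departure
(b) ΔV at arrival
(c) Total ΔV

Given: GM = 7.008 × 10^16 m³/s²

Transfer semi-major axis: a_t = (r₁ + r₂)/2 = (5.641e+07 + 2.503e+08)/2 = 1.53355e+08 m.
Circular speeds: v₁ = √(GM/r₁) = 35246.7 m/s, v₂ = √(GM/r₂) = 16732.7 m/s.
Transfer speeds (vis-viva v² = GM(2/r − 1/a_t)): v₁ᵗ = 45029.8 m/s, v₂ᵗ = 10148.4 m/s.
(a) ΔV₁ = |v₁ᵗ − v₁| ≈ 9783 m/s = 9.783 km/s.
(b) ΔV₂ = |v₂ − v₂ᵗ| ≈ 6584 m/s = 6.584 km/s.
(c) ΔV_total = ΔV₁ + ΔV₂ ≈ 1.637e+04 m/s = 16.37 km/s.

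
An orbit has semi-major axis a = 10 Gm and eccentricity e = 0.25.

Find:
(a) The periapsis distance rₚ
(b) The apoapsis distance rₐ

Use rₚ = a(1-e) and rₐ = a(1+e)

Convert to SI: a = 10 Gm = 1e+10 m.
(a) rₚ = a(1 − e) = 1e+10 · (1 − 0.25) = 1e+10 · 0.75 ≈ 7.5e+09 m = 7.5 Gm.
(b) rₐ = a(1 + e) = 1e+10 · (1 + 0.25) = 1e+10 · 1.25 ≈ 1.25e+10 m = 12.5 Gm.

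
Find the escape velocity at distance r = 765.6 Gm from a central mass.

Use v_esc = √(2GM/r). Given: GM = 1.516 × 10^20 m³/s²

Convert to SI: r = 765.6 Gm = 7.656e+11 m.
Escape velocity comes from setting total energy to zero: ½v² − GM/r = 0 ⇒ v_esc = √(2GM / r).
v_esc = √(2 · 1.516e+20 / 7.656e+11) m/s ≈ 1.99e+04 m/s = 19.9 km/s.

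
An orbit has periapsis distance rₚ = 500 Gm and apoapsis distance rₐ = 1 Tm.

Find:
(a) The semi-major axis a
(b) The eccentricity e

Convert to SI: rₚ = 500 Gm = 5e+11 m; rₐ = 1 Tm = 1e+12 m.
(a) a = (rₚ + rₐ) / 2 = (5e+11 + 1e+12) / 2 ≈ 7.5e+11 m = 750 Gm.
(b) e = (rₐ − rₚ) / (rₐ + rₚ) = (1e+12 − 5e+11) / (1e+12 + 5e+11) ≈ 0.3333.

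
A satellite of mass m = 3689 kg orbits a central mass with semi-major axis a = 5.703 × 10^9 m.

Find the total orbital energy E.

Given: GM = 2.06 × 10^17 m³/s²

E = −GMm / (2a).
E = −2.06e+17 · 3689 / (2 · 5.703e+09) J ≈ -6.663e+10 J = -66.63 GJ.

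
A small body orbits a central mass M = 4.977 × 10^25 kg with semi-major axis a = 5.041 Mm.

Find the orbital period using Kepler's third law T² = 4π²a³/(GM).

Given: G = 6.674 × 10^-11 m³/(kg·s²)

Convert to SI: a = 5.041 Mm = 5.041e+06 m.
GM = G · M = 6.674e-11 · 4.977e+25 = 3.32165e+15 m³/s².
Kepler's third law: T = 2π √(a³ / GM).
Substituting a = 5.041e+06 m and GM = 3.32165e+15 m³/s²:
T = 2π √((5.041e+06)³ / 3.32165e+15) s
T ≈ 1234 s = 20.56 minutes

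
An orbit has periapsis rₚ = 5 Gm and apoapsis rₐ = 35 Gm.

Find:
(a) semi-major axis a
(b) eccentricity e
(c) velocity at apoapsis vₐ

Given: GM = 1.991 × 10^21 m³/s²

Convert to SI: rₚ = 5 Gm = 5e+09 m; rₐ = 35 Gm = 3.5e+10 m.
(a) a = (rₚ + rₐ)/2 = (5e+09 + 3.5e+10)/2 ≈ 2e+10 m
(b) e = (rₐ − rₚ)/(rₐ + rₚ) = (3.5e+10 − 5e+09)/(3.5e+10 + 5e+09) ≈ 0.75
(c) With a = (rₚ + rₐ)/2 = 2e+10 m, vₐ = √(GM (2/rₐ − 1/a)) = √(1.991e+21 · (2/3.5e+10 − 1/2e+10)) m/s ≈ 1.193e+05 m/s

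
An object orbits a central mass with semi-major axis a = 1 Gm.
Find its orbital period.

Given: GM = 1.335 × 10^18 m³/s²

Convert to SI: a = 1 Gm = 1e+09 m.
Kepler's third law: T = 2π √(a³ / GM).
Substituting a = 1e+09 m and GM = 1.335e+18 m³/s²:
T = 2π √((1e+09)³ / 1.335e+18) s
T ≈ 1.72e+05 s = 1.99 days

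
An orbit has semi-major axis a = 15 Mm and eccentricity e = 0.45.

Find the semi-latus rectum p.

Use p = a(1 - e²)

Convert to SI: a = 15 Mm = 1.5e+07 m.
p = a (1 − e²).
p = 1.5e+07 · (1 − (0.45)²) = 1.5e+07 · 0.7975 ≈ 1.196e+07 m = 11.96 Mm.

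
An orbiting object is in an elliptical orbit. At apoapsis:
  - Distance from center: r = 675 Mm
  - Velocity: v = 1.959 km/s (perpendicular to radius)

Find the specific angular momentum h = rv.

Convert to SI: r = 675 Mm = 6.75e+08 m; v = 1.959 km/s = 1959 m/s.
With v perpendicular to r, h = r · v.
h = 6.75e+08 · 1959 m²/s ≈ 1.322e+12 m²/s.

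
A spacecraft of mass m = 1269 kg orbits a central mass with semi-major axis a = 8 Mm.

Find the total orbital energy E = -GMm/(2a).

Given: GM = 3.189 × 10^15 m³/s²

Convert to SI: a = 8 Mm = 8e+06 m.
E = −GMm / (2a).
E = −3.189e+15 · 1269 / (2 · 8e+06) J ≈ -2.529e+11 J = -252.9 GJ.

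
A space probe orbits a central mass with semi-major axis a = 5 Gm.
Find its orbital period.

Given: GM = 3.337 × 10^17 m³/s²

Convert to SI: a = 5 Gm = 5e+09 m.
Kepler's third law: T = 2π √(a³ / GM).
Substituting a = 5e+09 m and GM = 3.337e+17 m³/s²:
T = 2π √((5e+09)³ / 3.337e+17) s
T ≈ 3.846e+06 s = 44.51 days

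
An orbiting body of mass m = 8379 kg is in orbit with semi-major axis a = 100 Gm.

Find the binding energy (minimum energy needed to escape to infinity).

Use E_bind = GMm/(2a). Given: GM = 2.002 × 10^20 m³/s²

Convert to SI: a = 100 Gm = 1e+11 m.
Total orbital energy is E = −GMm/(2a); binding energy is E_bind = −E = GMm/(2a).
E_bind = 2.002e+20 · 8379 / (2 · 1e+11) J ≈ 8.387e+12 J = 8.387 TJ.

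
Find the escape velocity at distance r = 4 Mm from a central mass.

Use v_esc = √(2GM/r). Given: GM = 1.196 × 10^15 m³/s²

Convert to SI: r = 4 Mm = 4e+06 m.
Escape velocity comes from setting total energy to zero: ½v² − GM/r = 0 ⇒ v_esc = √(2GM / r).
v_esc = √(2 · 1.196e+15 / 4e+06) m/s ≈ 2.445e+04 m/s = 24.45 km/s.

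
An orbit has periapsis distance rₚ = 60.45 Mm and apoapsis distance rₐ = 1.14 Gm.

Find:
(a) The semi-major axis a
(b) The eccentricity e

Convert to SI: rₚ = 60.45 Mm = 6.045e+07 m; rₐ = 1.14 Gm = 1.14e+09 m.
(a) a = (rₚ + rₐ) / 2 = (6.045e+07 + 1.14e+09) / 2 ≈ 6.002e+08 m = 600.2 Mm.
(b) e = (rₐ − rₚ) / (rₐ + rₚ) = (1.14e+09 − 6.045e+07) / (1.14e+09 + 6.045e+07) ≈ 0.8993.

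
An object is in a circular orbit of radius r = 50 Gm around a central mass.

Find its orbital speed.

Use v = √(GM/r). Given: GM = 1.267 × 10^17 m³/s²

Convert to SI: r = 50 Gm = 5e+10 m.
For a circular orbit, gravity supplies the centripetal force, so v = √(GM / r).
v = √(1.267e+17 / 5e+10) m/s ≈ 1592 m/s = 1.592 km/s.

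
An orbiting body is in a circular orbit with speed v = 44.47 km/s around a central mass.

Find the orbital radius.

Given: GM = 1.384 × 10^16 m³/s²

Convert to SI: v = 44.47 km/s = 44470 m/s.
For a circular orbit, v² = GM / r, so r = GM / v².
r = 1.384e+16 / (44470)² m ≈ 6.998e+06 m = 6.998 Mm.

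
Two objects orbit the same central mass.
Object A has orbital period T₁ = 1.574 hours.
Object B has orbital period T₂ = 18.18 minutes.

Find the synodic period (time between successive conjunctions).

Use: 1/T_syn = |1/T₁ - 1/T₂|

Convert to SI: T₁ = 1.574 hours = 5666.4 s; T₂ = 18.18 minutes = 1090.8 s.
T_syn = |T₁ · T₂ / (T₁ − T₂)|.
T_syn = |5666.4 · 1090.8 / (5666.4 − 1090.8)| s ≈ 1351 s = 22.51 minutes.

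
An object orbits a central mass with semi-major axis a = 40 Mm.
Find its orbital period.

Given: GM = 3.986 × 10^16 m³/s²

Convert to SI: a = 40 Mm = 4e+07 m.
Kepler's third law: T = 2π √(a³ / GM).
Substituting a = 4e+07 m and GM = 3.986e+16 m³/s²:
T = 2π √((4e+07)³ / 3.986e+16) s
T ≈ 7962 s = 2.212 hours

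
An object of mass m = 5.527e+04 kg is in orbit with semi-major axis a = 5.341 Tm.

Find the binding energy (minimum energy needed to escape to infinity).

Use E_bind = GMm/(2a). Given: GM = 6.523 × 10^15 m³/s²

Convert to SI: a = 5.341 Tm = 5.341e+12 m.
Total orbital energy is E = −GMm/(2a); binding energy is E_bind = −E = GMm/(2a).
E_bind = 6.523e+15 · 5.527e+04 / (2 · 5.341e+12) J ≈ 3.375e+07 J = 33.75 MJ.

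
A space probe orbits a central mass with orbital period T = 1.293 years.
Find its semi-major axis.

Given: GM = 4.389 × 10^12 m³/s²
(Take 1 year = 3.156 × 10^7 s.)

Convert to SI: T = 1.293 years = 4.08071e+07 s.
Invert Kepler's third law: a = (GM · T² / (4π²))^(1/3).
Substituting T = 4.08071e+07 s and GM = 4.389e+12 m³/s²:
a = (4.389e+12 · (4.08071e+07)² / (4π²))^(1/3) m
a ≈ 5.699e+08 m = 5.699 × 10^8 m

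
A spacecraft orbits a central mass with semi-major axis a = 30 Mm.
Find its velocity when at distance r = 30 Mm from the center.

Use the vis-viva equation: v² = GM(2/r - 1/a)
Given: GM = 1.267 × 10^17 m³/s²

Convert to SI: a = 30 Mm = 3e+07 m; r = 30 Mm = 3e+07 m.
Vis-viva: v = √(GM · (2/r − 1/a)).
2/r − 1/a = 2/3e+07 − 1/3e+07 = 3.33333e-08 m⁻¹.
v = √(1.267e+17 · 3.33333e-08) m/s ≈ 6.499e+04 m/s = 64.99 km/s.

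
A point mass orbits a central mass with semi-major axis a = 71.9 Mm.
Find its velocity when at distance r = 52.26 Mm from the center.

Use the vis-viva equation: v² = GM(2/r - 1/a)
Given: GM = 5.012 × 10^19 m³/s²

Convert to SI: a = 71.9 Mm = 7.19e+07 m; r = 52.26 Mm = 5.226e+07 m.
Vis-viva: v = √(GM · (2/r − 1/a)).
2/r − 1/a = 2/5.226e+07 − 1/7.19e+07 = 2.4362e-08 m⁻¹.
v = √(5.012e+19 · 2.4362e-08) m/s ≈ 1.105e+06 m/s = 1105 km/s.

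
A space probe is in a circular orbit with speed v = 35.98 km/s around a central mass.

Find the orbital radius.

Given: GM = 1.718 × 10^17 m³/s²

Convert to SI: v = 35.98 km/s = 35980 m/s.
For a circular orbit, v² = GM / r, so r = GM / v².
r = 1.718e+17 / (35980)² m ≈ 1.327e+08 m = 132.7 Mm.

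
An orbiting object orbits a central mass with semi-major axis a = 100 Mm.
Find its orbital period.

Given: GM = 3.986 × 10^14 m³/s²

Convert to SI: a = 100 Mm = 1e+08 m.
Kepler's third law: T = 2π √(a³ / GM).
Substituting a = 1e+08 m and GM = 3.986e+14 m³/s²:
T = 2π √((1e+08)³ / 3.986e+14) s
T ≈ 3.147e+05 s = 3.642 days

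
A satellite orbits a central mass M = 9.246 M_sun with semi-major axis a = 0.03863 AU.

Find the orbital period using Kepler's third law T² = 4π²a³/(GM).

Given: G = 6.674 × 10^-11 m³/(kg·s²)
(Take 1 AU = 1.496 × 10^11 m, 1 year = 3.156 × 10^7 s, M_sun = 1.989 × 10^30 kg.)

Convert to SI: a = 0.03863 AU = 5.77905e+09 m; M = 9.246 M_sun = 1.83903e+31 kg.
GM = G · M = 6.674e-11 · 1.83903e+31 = 1.22737e+21 m³/s².
Kepler's third law: T = 2π √(a³ / GM).
Substituting a = 5.77905e+09 m and GM = 1.22737e+21 m³/s²:
T = 2π √((5.77905e+09)³ / 1.22737e+21) s
T ≈ 7.879e+04 s = 0.002497 years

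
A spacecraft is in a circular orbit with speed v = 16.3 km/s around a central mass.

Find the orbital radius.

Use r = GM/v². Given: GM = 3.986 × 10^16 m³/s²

Convert to SI: v = 16.3 km/s = 16300 m/s.
For a circular orbit, v² = GM / r, so r = GM / v².
r = 3.986e+16 / (16300)² m ≈ 1.5e+08 m = 150 Mm.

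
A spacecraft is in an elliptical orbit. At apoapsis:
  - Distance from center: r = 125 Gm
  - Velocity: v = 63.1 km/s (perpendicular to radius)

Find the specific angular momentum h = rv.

Convert to SI: r = 125 Gm = 1.25e+11 m; v = 63.1 km/s = 63100 m/s.
With v perpendicular to r, h = r · v.
h = 1.25e+11 · 63100 m²/s ≈ 7.888e+15 m²/s.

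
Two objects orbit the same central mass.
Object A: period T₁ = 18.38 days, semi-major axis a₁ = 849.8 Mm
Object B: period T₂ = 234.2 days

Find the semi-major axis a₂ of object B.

Convert to SI: T₁ = 18.38 days = 1.58803e+06 s; a₁ = 849.8 Mm = 8.498e+08 m; T₂ = 234.2 days = 2.02349e+07 s.
Kepler's third law: (T₁/T₂)² = (a₁/a₂)³ ⇒ a₂ = a₁ · (T₂/T₁)^(2/3).
T₂/T₁ = 2.02349e+07 / 1.58803e+06 = 12.7421.
a₂ = 8.498e+08 · (12.7421)^(2/3) m ≈ 4.636e+09 m = 4.636 Gm.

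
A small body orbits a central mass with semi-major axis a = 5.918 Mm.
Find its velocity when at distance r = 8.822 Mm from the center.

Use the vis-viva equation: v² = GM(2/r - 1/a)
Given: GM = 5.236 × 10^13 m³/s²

Convert to SI: a = 5.918 Mm = 5.918e+06 m; r = 8.822 Mm = 8.822e+06 m.
Vis-viva: v = √(GM · (2/r − 1/a)).
2/r − 1/a = 2/8.822e+06 − 1/5.918e+06 = 5.773e-08 m⁻¹.
v = √(5.236e+13 · 5.773e-08) m/s ≈ 1739 m/s = 1.739 km/s.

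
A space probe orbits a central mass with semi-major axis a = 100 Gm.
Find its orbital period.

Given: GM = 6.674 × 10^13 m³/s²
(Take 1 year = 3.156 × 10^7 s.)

Convert to SI: a = 100 Gm = 1e+11 m.
Kepler's third law: T = 2π √(a³ / GM).
Substituting a = 1e+11 m and GM = 6.674e+13 m³/s²:
T = 2π √((1e+11)³ / 6.674e+13) s
T ≈ 2.432e+10 s = 770.6 years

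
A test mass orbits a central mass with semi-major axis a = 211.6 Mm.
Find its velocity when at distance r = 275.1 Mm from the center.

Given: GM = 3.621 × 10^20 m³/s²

Convert to SI: a = 211.6 Mm = 2.116e+08 m; r = 275.1 Mm = 2.751e+08 m.
Vis-viva: v = √(GM · (2/r − 1/a)).
2/r − 1/a = 2/2.751e+08 − 1/2.116e+08 = 2.54419e-09 m⁻¹.
v = √(3.621e+20 · 2.54419e-09) m/s ≈ 9.598e+05 m/s = 959.8 km/s.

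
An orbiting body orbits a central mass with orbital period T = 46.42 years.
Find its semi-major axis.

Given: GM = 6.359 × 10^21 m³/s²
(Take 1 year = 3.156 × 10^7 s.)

Convert to SI: T = 46.42 years = 1.46502e+09 s.
Invert Kepler's third law: a = (GM · T² / (4π²))^(1/3).
Substituting T = 1.46502e+09 s and GM = 6.359e+21 m³/s²:
a = (6.359e+21 · (1.46502e+09)² / (4π²))^(1/3) m
a ≈ 7.018e+12 m = 7.018 × 10^12 m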